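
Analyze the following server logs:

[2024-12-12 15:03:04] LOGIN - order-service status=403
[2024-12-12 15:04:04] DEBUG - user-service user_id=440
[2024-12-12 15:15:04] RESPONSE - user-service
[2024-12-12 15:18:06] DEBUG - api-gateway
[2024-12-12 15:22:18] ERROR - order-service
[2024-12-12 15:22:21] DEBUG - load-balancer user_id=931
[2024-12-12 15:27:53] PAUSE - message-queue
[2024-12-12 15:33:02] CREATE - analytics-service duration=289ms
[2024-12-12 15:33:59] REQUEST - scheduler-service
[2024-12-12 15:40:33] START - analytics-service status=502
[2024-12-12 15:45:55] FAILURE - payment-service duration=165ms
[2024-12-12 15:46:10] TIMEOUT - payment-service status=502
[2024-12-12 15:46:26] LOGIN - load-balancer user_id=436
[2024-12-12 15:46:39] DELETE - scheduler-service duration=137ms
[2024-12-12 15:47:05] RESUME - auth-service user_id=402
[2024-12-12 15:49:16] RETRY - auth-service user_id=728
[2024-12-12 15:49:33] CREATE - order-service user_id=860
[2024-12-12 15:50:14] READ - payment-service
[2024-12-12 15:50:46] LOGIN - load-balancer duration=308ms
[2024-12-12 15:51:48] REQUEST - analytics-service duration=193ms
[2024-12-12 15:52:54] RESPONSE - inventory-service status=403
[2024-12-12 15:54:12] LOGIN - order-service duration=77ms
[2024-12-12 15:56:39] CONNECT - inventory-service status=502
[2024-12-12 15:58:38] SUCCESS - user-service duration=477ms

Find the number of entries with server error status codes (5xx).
3

To find matching entries:

1. Pattern to match: server error status codes (5xx)
2. Scan each log entry for the pattern
3. Count matches: 3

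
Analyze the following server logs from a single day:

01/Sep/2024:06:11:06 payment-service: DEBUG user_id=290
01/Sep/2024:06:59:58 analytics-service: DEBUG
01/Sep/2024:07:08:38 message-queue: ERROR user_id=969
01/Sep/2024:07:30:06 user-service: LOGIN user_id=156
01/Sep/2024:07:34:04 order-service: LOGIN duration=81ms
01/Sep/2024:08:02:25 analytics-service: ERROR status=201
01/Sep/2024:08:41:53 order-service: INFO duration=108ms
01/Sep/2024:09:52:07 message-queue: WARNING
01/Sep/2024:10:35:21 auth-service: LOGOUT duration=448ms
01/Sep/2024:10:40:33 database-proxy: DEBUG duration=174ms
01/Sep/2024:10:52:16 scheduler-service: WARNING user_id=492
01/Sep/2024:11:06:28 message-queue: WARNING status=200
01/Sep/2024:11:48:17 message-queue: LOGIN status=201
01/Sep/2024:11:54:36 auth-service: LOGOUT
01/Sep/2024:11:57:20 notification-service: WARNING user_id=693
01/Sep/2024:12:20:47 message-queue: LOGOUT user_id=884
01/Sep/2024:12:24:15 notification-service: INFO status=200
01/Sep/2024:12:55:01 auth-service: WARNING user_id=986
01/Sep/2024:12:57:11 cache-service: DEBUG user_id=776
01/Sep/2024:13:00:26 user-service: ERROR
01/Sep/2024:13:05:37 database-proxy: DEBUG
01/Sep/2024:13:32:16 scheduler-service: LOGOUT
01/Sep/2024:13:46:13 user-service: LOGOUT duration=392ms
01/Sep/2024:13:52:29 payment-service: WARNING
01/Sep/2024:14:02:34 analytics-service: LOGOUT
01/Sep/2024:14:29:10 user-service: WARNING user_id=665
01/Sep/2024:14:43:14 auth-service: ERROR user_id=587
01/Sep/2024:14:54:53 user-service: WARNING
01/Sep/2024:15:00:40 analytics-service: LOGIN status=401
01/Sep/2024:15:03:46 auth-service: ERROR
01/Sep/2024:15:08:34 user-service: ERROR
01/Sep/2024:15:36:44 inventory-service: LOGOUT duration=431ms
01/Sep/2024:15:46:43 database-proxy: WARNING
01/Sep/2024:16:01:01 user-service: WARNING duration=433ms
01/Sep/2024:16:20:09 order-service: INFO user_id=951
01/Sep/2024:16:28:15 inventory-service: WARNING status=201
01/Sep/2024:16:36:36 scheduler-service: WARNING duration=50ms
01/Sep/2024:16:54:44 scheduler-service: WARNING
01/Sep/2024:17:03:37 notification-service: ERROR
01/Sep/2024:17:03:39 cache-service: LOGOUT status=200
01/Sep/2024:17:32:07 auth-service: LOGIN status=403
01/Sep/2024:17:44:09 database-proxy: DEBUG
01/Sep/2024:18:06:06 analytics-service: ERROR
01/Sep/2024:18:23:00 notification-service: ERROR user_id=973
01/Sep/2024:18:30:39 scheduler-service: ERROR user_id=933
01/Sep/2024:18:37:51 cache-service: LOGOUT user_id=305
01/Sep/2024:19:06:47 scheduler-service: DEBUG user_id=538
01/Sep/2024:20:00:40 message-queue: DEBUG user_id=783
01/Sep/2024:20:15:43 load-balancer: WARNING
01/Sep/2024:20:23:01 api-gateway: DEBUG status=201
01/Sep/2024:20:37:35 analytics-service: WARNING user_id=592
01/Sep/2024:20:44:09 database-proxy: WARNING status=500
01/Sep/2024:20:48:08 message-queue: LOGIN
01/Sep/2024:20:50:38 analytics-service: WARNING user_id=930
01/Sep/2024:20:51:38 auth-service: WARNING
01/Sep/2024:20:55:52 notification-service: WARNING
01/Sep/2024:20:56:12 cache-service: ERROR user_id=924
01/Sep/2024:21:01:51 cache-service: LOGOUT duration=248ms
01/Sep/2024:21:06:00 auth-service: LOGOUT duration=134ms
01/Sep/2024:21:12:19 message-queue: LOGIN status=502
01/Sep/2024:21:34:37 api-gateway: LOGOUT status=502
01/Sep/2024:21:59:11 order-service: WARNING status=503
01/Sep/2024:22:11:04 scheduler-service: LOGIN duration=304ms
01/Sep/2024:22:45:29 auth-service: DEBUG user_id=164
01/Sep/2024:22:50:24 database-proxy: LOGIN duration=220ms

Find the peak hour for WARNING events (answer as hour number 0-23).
20

To find the peak hour:

1. Group all WARNING events by hour
2. Count events in each hour
3. Find hour with maximum count
4. Peak hour: 20 (with 6 events)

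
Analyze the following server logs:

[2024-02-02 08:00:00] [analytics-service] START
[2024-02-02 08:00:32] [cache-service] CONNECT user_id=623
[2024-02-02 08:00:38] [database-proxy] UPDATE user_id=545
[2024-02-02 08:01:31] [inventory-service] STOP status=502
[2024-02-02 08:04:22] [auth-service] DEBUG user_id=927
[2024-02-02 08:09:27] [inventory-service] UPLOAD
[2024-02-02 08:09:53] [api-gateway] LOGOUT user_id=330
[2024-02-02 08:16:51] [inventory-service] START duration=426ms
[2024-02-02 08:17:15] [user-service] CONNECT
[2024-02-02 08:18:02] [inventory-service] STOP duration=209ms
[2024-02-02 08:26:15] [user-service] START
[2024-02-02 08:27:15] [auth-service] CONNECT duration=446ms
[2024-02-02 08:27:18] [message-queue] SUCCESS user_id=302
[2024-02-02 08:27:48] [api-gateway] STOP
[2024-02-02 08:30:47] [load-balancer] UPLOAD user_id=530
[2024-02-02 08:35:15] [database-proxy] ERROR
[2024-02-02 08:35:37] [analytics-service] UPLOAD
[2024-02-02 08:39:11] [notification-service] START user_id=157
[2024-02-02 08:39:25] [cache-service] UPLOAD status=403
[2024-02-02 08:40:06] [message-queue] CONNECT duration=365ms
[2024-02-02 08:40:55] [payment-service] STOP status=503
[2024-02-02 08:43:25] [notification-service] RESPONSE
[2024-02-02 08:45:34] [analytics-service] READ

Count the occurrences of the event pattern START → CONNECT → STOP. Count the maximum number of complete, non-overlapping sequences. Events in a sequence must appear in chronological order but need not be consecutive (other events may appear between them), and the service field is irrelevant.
4

To count sequences:

1. Look for pattern: START → CONNECT → STOP
2. Greedily scan the log in chronological order, matching each sequence element in turn (ignoring service)
3. Each time the full pattern completes, increment the count and restart matching from the next event
4. Complete non-overlapping sequences found: 4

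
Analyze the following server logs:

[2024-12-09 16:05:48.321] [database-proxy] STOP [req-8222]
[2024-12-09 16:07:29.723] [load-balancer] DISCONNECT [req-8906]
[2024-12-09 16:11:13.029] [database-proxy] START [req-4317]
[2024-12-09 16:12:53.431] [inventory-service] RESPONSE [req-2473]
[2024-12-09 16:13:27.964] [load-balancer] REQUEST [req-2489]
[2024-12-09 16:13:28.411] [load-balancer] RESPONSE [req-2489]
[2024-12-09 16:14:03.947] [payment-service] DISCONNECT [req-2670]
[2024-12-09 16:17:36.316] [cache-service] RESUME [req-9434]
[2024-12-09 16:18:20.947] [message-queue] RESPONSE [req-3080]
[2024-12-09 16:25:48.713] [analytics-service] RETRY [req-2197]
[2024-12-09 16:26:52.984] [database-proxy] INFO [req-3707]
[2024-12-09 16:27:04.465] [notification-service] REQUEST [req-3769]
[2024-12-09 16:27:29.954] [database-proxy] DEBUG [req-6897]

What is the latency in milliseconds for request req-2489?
447

To calculate latency:

1. Find REQUEST with id req-2489: 2024-12-09 16:13:27.964
2. Find RESPONSE with id req-2489: 2024-12-09 16:13:28.411
3. Latency: 2024-12-09 16:13:28.411 - 2024-12-09 16:13:27.964 = 447ms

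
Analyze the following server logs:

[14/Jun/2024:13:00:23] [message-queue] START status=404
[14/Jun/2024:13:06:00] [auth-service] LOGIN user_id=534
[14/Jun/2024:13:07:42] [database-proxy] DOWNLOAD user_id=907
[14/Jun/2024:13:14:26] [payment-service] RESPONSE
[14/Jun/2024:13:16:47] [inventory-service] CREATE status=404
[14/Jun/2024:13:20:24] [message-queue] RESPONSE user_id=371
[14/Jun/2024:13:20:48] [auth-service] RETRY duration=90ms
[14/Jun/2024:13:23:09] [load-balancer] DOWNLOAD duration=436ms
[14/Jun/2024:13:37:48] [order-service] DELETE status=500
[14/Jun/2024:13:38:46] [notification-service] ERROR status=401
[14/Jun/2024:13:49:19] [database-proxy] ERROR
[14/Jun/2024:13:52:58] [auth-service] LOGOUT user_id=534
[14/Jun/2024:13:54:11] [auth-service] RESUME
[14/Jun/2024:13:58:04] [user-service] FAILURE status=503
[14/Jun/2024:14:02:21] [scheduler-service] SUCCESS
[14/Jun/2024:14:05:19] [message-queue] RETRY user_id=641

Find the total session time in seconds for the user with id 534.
2818

To calculate session duration:

1. Find LOGIN event for user_id=534: 14/Jun/2024:13:06:00
2. Find LOGOUT event for user_id=534: 14/Jun/2024:13:52:58
3. Session duration: 14/Jun/2024:13:52:58 - 14/Jun/2024:13:06:00 = 2818 seconds (46 minutes)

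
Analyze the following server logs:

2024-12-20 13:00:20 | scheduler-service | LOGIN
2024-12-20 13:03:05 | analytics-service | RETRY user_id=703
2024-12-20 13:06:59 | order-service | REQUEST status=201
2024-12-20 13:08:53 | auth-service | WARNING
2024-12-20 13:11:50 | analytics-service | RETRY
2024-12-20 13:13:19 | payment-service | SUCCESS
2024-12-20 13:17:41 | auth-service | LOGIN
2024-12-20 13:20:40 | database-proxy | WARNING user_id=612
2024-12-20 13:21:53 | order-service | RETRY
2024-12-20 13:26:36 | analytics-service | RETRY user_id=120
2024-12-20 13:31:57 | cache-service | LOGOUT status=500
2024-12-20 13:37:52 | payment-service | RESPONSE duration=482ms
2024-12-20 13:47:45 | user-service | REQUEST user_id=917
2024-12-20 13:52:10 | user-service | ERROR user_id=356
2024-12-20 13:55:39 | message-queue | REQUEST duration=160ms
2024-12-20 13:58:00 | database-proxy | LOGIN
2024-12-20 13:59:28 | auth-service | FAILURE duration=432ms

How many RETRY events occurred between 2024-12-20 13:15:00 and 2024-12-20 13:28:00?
2

To count events in the time window:

1. Window boundaries: 2024-12-20 13:15:00 to 2024-12-20 13:28:00
2. Filter for RETRY events within this window
3. Count matching events: 2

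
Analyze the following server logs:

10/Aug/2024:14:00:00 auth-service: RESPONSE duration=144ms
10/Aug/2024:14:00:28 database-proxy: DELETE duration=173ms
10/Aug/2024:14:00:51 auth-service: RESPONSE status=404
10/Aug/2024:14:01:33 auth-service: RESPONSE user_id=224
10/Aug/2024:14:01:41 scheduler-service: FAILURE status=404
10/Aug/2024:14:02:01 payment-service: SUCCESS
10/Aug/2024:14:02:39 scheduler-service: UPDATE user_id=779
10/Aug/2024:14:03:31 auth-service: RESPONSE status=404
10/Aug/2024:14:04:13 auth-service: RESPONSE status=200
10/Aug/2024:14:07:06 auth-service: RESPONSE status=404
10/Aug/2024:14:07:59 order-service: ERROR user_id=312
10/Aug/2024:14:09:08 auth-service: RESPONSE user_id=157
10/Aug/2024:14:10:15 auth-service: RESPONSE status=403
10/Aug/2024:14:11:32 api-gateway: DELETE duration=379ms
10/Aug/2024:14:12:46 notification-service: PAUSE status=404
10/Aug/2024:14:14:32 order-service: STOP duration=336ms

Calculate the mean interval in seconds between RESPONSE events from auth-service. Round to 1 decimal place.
87.9

To calculate average interval:

1. Find all RESPONSE events for auth-service in order
2. Calculate time gaps between consecutive events
3. Compute mean of gaps: 615 / 7 = 87.9 seconds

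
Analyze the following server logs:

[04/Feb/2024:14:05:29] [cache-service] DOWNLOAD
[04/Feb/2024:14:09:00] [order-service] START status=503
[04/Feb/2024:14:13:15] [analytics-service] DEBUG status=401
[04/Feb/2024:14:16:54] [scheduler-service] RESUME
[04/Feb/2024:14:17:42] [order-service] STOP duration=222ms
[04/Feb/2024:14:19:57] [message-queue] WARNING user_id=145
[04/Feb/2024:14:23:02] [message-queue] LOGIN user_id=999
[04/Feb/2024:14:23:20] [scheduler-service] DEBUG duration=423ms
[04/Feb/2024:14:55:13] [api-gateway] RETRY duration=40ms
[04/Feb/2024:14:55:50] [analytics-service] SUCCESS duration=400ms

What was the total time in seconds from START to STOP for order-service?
522

To calculate state duration:

1. Find START event for order-service: 04/Feb/2024:14:09:00
2. Find STOP event for order-service: 04/Feb/2024:14:17:42
3. Calculate duration: 04/Feb/2024:14:17:42 - 04/Feb/2024:14:09:00 = 522 seconds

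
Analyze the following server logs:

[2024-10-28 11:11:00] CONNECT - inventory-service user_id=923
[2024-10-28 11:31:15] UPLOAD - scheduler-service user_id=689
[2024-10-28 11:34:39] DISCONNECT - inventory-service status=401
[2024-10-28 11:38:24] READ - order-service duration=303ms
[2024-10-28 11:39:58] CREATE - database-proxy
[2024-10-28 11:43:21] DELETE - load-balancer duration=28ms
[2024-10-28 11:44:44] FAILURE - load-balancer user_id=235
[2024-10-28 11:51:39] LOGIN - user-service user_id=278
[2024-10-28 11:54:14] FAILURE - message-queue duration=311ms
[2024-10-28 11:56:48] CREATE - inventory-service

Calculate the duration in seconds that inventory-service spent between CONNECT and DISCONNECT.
1419

To calculate state duration:

1. Find CONNECT event for inventory-service: 2024-10-28 11:11:00
2. Find DISCONNECT event for inventory-service: 2024-10-28 11:34:39
3. Calculate duration: 2024-10-28 11:34:39 - 2024-10-28 11:11:00 = 1419 seconds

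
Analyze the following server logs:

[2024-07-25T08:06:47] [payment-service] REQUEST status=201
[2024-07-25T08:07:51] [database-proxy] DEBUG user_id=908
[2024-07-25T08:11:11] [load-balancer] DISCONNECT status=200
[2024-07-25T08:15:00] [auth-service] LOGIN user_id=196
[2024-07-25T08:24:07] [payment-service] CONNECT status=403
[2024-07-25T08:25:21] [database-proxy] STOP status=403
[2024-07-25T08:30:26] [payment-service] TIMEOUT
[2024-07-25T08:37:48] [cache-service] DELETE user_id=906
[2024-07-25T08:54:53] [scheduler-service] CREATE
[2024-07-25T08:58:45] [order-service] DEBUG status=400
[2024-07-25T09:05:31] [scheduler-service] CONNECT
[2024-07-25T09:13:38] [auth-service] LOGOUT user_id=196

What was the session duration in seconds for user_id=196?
3518

To calculate session duration:

1. Find LOGIN event for user_id=196: 2024-07-25T08:15:00
2. Find LOGOUT event for user_id=196: 2024-07-25T09:13:38
3. Session duration: 2024-07-25T09:13:38 - 2024-07-25T08:15:00 = 3518 seconds (58 minutes)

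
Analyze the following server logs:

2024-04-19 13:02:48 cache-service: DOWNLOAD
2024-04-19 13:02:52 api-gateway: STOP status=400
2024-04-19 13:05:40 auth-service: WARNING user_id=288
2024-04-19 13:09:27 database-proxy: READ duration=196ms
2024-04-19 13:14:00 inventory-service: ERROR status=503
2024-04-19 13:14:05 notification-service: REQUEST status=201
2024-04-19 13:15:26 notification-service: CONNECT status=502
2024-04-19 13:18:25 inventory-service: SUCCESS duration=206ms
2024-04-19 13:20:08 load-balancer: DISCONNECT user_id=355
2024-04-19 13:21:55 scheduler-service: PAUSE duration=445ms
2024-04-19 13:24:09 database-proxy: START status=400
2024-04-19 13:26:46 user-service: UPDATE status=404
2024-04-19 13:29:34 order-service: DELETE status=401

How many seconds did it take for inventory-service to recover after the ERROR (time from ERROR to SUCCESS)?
265

To calculate recovery time:

1. Find ERROR event for inventory-service: 2024-04-19 13:14:00
2. Find next SUCCESS event for inventory-service: 2024-04-19 13:18:25
3. Recovery time: 2024-04-19 13:18:25 - 2024-04-19 13:14:00 = 265 seconds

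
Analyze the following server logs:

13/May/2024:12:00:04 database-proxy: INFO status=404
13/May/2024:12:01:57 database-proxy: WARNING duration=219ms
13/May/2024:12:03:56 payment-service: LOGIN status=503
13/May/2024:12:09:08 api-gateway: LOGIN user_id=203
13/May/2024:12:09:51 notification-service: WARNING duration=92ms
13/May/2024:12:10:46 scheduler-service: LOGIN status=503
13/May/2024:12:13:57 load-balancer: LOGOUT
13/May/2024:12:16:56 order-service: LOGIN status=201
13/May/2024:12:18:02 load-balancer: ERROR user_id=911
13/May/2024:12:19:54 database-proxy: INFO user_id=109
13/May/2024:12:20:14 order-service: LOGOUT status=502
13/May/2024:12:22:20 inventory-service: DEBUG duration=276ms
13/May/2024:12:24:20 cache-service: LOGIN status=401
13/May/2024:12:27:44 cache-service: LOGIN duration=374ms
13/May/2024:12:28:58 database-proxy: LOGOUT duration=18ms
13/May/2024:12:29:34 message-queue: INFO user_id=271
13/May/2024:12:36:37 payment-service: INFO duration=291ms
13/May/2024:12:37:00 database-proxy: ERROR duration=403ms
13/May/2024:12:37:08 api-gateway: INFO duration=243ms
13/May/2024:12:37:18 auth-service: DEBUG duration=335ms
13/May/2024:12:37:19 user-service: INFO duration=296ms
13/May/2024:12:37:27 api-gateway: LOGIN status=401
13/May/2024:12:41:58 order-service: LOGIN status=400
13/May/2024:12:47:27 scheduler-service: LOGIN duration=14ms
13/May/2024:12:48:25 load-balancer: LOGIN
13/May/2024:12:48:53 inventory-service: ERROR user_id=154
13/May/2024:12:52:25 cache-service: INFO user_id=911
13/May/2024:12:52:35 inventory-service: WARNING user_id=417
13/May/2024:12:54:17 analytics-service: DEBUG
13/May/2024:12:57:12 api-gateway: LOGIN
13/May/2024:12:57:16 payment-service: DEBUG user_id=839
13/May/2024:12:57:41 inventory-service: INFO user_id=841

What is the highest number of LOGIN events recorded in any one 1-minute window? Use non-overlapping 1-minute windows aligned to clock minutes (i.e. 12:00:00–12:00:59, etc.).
1

To find the burst window:

1. Divide the log period into non-overlapping 1-minute windows starting at 12:00
2. Count LOGIN events in each window
3. Find the window with maximum count
4. Maximum events in a window: 1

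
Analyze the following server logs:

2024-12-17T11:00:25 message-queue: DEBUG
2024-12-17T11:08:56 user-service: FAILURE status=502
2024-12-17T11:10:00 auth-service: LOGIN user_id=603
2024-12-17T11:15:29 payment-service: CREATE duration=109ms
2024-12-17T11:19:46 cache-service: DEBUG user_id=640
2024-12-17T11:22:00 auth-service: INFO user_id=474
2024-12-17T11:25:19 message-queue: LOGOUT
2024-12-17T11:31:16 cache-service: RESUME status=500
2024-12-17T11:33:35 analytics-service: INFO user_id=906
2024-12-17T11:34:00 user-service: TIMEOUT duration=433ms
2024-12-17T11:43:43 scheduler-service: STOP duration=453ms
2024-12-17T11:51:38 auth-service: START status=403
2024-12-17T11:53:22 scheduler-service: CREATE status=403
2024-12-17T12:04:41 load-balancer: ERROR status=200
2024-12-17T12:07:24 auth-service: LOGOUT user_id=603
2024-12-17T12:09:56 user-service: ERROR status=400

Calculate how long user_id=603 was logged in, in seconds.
3444

To calculate session duration:

1. Find LOGIN event for user_id=603: 2024-12-17T11:10:00
2. Find LOGOUT event for user_id=603: 2024-12-17T12:07:24
3. Session duration: 2024-12-17T12:07:24 - 2024-12-17T11:10:00 = 3444 seconds (57 minutes)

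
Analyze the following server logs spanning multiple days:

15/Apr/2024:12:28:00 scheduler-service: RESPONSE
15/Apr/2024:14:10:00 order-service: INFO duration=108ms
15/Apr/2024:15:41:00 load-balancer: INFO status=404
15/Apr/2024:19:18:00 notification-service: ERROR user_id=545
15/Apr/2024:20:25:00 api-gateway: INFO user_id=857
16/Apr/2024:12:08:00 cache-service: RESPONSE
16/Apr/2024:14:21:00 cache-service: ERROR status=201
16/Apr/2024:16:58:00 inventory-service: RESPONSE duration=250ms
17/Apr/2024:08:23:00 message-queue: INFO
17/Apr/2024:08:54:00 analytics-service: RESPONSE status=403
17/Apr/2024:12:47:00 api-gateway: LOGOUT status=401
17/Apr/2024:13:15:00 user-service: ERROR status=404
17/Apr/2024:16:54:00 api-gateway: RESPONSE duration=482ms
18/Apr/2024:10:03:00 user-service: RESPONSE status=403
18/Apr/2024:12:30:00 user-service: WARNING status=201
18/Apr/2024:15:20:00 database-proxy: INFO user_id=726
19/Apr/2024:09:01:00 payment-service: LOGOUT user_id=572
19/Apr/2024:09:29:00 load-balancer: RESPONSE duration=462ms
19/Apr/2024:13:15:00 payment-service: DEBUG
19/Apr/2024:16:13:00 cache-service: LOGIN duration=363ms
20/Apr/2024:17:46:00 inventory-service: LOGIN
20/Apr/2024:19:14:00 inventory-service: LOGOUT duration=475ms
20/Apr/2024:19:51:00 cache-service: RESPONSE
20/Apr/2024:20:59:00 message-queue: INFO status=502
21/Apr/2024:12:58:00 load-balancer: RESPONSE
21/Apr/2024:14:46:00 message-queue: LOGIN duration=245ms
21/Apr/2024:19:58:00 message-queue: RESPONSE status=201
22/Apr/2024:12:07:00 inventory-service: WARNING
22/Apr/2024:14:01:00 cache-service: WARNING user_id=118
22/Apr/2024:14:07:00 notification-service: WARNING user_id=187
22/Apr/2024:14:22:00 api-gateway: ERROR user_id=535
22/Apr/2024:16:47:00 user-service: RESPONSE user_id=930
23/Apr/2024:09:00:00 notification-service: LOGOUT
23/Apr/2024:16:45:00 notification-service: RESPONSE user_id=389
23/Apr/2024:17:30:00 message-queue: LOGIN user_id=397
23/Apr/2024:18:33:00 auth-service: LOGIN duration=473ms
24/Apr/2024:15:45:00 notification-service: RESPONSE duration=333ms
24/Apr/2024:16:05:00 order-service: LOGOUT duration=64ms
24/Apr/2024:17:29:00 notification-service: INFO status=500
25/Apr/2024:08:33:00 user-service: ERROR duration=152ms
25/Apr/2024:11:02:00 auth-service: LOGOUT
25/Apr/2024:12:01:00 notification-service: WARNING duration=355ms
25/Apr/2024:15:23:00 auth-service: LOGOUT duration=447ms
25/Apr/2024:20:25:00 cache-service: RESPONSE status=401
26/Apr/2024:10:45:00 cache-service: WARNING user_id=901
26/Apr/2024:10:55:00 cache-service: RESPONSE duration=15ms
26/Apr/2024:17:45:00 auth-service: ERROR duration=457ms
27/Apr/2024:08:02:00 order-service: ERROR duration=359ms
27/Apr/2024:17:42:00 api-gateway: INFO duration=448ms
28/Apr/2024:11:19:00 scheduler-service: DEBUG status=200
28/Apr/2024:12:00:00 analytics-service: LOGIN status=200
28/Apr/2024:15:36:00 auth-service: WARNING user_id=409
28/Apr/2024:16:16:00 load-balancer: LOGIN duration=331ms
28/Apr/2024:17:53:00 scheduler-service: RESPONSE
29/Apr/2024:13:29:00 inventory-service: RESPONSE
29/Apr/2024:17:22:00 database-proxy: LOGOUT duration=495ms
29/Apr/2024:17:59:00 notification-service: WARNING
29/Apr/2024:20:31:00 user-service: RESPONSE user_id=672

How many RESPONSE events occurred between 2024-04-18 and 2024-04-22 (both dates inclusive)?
6

To filter by date range:

1. Date range: 2024-04-18 through 2024-04-22, both dates inclusive
2. Filter for RESPONSE events whose date falls in this range
3. Count matching events: 6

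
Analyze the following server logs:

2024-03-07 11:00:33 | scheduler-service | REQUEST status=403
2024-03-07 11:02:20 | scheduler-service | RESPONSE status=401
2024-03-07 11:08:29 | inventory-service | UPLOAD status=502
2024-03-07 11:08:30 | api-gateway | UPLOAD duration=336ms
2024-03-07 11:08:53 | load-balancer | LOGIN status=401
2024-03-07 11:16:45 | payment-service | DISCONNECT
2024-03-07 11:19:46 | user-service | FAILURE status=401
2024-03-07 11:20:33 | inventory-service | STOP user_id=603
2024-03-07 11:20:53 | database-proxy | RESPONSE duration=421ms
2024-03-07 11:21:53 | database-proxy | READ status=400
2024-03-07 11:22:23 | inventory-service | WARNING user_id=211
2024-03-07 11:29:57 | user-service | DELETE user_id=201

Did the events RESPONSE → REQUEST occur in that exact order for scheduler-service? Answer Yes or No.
No

To verify sequence order:

1. Find all events in sequence RESPONSE → REQUEST for scheduler-service
2. Extract their timestamps
3. Check if timestamps are in ascending order
4. Result: No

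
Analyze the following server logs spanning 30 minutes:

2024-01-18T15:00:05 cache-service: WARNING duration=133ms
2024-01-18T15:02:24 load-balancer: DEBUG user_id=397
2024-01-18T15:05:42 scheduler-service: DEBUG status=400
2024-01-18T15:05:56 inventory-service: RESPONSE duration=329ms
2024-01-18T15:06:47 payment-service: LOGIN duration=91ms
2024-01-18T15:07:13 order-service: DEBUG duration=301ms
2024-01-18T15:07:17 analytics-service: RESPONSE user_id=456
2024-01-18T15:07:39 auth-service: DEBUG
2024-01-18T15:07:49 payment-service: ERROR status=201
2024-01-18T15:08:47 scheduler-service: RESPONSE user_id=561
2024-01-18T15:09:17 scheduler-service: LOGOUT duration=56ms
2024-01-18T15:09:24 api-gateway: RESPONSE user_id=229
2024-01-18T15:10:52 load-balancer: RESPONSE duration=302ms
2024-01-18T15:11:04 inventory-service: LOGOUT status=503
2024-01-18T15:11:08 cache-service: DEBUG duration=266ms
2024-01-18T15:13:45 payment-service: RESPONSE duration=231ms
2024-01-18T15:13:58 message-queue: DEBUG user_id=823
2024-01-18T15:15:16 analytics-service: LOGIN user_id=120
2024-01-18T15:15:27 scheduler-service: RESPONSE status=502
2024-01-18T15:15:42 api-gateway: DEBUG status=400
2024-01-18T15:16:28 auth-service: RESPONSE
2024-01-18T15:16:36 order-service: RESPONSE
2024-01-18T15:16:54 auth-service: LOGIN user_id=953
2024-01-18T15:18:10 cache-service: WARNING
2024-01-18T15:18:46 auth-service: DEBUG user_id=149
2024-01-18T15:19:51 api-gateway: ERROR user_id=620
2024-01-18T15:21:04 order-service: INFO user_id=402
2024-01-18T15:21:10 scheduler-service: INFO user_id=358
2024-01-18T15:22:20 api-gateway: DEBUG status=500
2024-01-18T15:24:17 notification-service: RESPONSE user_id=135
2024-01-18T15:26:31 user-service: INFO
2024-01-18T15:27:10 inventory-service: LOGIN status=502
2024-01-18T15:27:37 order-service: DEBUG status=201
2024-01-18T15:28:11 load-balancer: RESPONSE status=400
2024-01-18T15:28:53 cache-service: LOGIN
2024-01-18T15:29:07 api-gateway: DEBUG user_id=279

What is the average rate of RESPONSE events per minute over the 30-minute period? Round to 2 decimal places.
0.37

To calculate the rate:

1. Count total RESPONSE events: 11
2. Total time period: 30 minutes
3. Rate = 11 / 30 = 0.37 events per minute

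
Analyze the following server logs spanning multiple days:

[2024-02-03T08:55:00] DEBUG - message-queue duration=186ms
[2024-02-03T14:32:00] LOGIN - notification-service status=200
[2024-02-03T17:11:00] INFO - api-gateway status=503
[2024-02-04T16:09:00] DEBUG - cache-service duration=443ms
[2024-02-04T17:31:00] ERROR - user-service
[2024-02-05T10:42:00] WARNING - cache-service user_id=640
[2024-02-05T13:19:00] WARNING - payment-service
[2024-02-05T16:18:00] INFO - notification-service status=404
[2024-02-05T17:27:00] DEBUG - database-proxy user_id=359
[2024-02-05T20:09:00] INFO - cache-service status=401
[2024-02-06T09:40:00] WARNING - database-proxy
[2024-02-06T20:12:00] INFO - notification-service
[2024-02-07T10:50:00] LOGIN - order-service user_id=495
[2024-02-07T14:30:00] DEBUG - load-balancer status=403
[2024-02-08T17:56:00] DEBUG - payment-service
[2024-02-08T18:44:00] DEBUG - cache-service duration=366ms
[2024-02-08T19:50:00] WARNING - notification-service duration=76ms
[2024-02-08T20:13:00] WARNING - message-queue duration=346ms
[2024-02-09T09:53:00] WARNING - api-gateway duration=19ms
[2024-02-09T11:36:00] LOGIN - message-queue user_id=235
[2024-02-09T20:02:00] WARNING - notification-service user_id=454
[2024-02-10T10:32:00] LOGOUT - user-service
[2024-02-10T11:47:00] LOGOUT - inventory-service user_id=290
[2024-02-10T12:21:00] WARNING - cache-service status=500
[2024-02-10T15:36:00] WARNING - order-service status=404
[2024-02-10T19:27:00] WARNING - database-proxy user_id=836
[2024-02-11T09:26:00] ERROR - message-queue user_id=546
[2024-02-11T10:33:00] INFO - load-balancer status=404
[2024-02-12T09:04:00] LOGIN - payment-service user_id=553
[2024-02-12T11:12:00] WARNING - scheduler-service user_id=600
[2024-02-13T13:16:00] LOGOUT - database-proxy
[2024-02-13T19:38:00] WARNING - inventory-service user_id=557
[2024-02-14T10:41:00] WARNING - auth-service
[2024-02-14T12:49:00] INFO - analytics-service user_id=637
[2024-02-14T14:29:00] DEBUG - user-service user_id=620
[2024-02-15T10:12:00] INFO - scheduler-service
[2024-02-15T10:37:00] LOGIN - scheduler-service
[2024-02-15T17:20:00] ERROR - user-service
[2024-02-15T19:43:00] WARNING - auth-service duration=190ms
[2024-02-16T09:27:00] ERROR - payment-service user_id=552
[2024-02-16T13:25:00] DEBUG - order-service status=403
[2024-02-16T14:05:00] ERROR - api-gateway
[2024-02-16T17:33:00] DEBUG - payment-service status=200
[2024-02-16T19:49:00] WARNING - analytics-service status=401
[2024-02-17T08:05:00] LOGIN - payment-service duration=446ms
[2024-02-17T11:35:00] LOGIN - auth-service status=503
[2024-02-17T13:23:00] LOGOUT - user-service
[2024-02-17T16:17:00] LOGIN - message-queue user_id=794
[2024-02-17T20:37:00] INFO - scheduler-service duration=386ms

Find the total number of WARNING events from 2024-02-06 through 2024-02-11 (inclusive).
8

To filter by date range:

1. Date range: 2024-02-06 through 2024-02-11, both dates inclusive
2. Filter for WARNING events whose date falls in this range
3. Count matching events: 8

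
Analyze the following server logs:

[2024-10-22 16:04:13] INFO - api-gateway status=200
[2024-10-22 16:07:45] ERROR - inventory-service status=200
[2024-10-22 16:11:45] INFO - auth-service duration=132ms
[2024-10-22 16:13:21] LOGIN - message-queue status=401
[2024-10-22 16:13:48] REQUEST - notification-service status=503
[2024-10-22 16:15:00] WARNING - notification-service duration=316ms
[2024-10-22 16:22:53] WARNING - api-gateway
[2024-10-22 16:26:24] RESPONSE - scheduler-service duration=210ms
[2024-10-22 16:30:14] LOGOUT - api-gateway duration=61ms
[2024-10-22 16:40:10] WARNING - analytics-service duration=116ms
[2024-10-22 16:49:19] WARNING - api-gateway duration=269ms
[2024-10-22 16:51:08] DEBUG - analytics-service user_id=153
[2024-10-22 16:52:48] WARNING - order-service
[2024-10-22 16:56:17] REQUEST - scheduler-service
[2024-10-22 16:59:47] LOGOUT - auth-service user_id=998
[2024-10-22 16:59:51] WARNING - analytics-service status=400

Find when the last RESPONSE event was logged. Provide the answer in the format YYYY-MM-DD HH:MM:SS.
2024-10-22 16:26:24

To find the last event:

1. Filter for all RESPONSE events
2. Sort by timestamp
3. Select the last one
4. Timestamp: 2024-10-22 16:26:24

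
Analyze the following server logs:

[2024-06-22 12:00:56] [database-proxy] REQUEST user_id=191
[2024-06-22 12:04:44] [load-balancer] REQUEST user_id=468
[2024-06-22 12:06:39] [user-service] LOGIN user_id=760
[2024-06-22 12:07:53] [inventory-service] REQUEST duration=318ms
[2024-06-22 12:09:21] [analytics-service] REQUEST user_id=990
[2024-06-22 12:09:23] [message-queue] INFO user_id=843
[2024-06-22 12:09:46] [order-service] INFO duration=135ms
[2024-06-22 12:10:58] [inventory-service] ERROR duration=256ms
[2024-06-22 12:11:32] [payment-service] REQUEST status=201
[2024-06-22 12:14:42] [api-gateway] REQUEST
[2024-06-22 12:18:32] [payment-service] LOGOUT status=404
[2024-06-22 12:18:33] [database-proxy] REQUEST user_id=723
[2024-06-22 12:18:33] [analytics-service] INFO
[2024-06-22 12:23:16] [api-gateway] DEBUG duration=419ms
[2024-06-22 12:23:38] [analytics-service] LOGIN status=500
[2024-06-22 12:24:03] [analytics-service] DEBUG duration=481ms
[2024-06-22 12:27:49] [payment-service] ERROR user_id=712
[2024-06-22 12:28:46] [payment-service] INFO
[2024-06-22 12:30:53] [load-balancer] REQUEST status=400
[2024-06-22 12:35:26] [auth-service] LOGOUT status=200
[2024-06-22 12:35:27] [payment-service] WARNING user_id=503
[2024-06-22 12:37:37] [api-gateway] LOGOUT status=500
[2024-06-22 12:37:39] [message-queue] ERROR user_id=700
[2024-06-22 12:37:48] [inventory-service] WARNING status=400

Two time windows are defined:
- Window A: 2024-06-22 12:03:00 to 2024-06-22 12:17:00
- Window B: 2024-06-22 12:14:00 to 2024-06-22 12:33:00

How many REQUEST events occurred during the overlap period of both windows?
1

To find overlap events:

1. Window A: 2024-06-22 12:03:00 to 2024-06-22 12:17:00
2. Window B: 2024-06-22 12:14:00 to 2024-06-22 12:33:00
3. Overlap period: 2024-06-22 12:14:00 to 2024-06-22 12:17:00
4. Count REQUEST events in overlap: 1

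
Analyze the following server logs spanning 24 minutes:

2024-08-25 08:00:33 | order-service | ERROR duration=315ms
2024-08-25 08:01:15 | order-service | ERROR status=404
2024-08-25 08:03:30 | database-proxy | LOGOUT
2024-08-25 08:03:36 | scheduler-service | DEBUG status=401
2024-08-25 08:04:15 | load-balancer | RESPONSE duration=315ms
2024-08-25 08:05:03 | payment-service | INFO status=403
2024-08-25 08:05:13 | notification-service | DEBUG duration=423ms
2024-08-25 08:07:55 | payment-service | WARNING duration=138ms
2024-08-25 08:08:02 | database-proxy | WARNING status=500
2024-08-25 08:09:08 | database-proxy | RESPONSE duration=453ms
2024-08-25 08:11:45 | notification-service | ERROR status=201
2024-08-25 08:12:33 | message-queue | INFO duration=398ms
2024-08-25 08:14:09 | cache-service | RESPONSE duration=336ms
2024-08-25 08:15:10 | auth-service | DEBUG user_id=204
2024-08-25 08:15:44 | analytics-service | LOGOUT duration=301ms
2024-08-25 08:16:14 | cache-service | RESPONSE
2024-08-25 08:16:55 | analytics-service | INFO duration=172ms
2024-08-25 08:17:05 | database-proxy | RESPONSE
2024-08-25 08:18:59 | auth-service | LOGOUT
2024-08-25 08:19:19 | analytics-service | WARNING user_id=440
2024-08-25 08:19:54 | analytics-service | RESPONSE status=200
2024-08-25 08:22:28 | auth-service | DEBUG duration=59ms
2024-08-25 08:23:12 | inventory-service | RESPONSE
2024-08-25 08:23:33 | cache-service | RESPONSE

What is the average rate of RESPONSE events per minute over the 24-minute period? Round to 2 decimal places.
0.33

To calculate the rate:

1. Count total RESPONSE events: 8
2. Total time period: 24 minutes
3. Rate = 8 / 24 = 0.33 events per minute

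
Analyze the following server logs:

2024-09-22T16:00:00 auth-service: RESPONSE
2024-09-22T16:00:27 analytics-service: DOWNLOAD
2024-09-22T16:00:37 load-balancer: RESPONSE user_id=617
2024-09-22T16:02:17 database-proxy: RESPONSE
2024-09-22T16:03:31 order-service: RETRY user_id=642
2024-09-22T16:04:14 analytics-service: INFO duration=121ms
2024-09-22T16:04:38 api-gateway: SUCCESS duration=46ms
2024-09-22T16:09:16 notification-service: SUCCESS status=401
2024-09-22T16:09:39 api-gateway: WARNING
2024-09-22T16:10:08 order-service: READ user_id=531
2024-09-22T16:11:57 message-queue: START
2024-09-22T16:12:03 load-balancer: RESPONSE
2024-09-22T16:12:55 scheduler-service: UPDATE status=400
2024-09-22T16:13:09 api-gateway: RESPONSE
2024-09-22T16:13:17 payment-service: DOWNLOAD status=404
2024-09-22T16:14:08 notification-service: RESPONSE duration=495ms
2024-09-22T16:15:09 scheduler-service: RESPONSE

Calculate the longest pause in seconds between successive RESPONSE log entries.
586

To find the longest gap:

1. Extract all RESPONSE events in chronological order
2. Calculate time differences between consecutive events
3. Find the maximum difference
4. Longest gap: 586 seconds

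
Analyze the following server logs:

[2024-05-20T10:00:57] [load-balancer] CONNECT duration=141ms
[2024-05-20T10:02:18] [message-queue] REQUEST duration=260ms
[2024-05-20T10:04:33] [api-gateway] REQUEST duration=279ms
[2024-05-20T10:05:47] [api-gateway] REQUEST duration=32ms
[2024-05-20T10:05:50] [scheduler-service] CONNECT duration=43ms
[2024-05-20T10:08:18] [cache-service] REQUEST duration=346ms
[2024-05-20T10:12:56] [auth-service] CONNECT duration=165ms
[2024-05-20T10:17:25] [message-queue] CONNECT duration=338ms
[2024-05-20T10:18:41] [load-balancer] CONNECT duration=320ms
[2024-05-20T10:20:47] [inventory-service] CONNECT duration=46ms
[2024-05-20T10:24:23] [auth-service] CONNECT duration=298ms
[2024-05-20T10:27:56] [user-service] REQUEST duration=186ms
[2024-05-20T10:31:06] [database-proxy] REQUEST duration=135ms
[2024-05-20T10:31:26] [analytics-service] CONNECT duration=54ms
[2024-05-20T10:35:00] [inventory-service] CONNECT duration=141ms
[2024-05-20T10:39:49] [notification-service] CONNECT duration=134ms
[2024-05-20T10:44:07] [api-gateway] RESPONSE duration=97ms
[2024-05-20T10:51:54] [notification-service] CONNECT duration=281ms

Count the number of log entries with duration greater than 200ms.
7

To count timeouts:

1. Threshold: 200ms
2. Extract duration from each log entry
3. Count entries where duration > 200
4. Timeout count: 7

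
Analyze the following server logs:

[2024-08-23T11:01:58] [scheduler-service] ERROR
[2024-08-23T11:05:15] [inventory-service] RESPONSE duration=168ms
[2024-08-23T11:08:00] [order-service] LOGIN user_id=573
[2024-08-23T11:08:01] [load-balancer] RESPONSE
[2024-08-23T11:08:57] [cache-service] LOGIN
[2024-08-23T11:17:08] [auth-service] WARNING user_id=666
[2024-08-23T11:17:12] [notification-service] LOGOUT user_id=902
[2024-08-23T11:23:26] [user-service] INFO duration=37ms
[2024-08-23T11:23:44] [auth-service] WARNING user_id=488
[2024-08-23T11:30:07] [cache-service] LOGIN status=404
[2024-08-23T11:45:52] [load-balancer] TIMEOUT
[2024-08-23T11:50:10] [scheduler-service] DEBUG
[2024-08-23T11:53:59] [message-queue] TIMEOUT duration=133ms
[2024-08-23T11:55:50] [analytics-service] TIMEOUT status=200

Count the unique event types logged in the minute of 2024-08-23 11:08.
2

To count unique event types:

1. Filter events in the minute starting at 2024-08-23 11:08
2. Extract event types from matching entries
3. Count unique types: 2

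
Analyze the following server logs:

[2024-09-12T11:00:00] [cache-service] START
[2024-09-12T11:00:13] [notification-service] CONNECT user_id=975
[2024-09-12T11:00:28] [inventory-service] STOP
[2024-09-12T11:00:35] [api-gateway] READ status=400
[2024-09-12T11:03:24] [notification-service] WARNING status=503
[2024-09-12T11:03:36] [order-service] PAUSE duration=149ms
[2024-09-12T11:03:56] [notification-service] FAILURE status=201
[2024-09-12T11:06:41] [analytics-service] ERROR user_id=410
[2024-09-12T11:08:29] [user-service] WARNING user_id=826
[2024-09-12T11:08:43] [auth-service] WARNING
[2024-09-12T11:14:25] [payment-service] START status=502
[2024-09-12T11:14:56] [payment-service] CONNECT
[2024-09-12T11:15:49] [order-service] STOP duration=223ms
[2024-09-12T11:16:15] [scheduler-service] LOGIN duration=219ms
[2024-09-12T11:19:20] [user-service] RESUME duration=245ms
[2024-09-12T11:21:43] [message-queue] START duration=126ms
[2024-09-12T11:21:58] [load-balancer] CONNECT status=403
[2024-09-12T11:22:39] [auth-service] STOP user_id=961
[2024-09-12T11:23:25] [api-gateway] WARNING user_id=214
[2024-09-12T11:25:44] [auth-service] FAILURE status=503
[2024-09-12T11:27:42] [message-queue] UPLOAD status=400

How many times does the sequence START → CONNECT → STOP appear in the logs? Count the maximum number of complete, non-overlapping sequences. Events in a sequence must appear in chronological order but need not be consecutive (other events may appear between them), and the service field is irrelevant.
3

To count sequences:

1. Look for pattern: START → CONNECT → STOP
2. Greedily scan the log in chronological order, matching each sequence element in turn (ignoring service)
3. Each time the full pattern completes, increment the count and restart matching from the next event
4. Complete non-overlapping sequences found: 3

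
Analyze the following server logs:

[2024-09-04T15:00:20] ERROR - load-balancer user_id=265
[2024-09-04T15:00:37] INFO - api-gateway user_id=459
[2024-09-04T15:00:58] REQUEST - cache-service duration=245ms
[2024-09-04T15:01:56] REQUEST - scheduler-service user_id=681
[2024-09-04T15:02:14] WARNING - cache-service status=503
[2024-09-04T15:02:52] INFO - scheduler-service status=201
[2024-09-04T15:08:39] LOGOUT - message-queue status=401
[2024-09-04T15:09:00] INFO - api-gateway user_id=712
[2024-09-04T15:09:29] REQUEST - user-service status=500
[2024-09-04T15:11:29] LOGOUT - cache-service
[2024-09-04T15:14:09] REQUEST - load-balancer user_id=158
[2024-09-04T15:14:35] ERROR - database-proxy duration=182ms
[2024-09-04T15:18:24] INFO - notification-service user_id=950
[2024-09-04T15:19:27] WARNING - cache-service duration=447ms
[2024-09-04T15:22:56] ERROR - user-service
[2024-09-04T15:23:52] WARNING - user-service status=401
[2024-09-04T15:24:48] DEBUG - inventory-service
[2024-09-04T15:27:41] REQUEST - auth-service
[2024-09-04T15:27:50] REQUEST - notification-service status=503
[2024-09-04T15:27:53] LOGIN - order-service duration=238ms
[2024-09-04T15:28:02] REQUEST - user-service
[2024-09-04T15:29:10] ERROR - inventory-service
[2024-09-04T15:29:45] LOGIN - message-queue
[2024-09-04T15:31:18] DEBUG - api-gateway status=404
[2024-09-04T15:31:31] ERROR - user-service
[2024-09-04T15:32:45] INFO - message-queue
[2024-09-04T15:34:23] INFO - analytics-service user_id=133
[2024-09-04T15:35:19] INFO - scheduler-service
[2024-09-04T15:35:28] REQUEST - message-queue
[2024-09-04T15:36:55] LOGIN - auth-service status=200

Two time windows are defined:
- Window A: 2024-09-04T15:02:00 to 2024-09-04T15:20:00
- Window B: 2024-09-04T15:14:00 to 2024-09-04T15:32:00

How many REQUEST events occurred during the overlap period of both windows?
1

To find overlap events:

1. Window A: 2024-09-04T15:02:00 to 2024-09-04T15:20:00
2. Window B: 2024-09-04T15:14:00 to 2024-09-04T15:32:00
3. Overlap period: 2024-09-04T15:14:00 to 2024-09-04T15:20:00
4. Count REQUEST events in overlap: 1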